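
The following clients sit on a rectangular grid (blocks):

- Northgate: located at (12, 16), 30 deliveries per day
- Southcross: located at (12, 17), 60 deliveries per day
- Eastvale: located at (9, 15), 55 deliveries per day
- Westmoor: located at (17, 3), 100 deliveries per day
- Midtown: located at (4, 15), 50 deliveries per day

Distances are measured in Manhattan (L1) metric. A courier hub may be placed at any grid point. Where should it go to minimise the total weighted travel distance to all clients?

Manhattan distance separates: Σwᵢ(|x−xᵢ|+|y−yᵢ|) = Σwᵢ|x−xᵢ| + Σwᵢ|y−yᵢ|, so x and y are optimised independently as 1-D weighted medians.
Total weight W = 295; half = 147.5.
x-coordinate, sorted with cumulative weight:
  x=4 (Midtown, w=50) cum 50
  x=9 (Eastvale, w=55) cum 105
  x=12 (Northgate, w=30) cum 135
  x=12 (Southcross, w=60) cum 195  ← median
  x=17 (Westmoor, w=100) cum 295
⇒ x* = 12
y-coordinate, sorted with cumulative weight:
  y=3 (Westmoor, w=100) cum 100
  y=15 (Eastvale, w=55) cum 155  ← median
  y=15 (Midtown, w=50) cum 205
  y=16 (Northgate, w=30) cum 235
  y=17 (Southcross, w=60) cum 295
⇒ y* = 15

(12, 15)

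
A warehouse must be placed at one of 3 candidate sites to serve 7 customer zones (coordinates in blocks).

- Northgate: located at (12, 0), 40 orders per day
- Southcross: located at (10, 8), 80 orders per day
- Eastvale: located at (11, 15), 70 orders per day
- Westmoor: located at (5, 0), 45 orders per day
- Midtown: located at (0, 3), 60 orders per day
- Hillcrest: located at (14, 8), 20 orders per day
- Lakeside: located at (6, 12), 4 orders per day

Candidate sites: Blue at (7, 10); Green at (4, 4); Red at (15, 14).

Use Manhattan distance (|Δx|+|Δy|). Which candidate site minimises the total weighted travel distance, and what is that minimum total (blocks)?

Blue, total 3202 blocks

Total weighted distance at each candidate:
  Blue (7, 10): total = 3202
  Green (4, 4): total = 3385
  Red (15, 14): total = 4734
Minimum is at Blue with total 3202 blocks.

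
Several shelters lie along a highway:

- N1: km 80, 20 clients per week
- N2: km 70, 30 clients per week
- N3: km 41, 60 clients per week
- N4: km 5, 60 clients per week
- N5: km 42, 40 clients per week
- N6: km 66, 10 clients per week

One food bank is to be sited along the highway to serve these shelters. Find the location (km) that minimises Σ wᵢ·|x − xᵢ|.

For a sum of weighted absolute distances on a line, the optimum is the weighted median (not the mean). Total weight W = 220; half-weight = 110.
Sort by position and accumulate weight:
  km 5 (N4, w=60) → cum 60
  km 41 (N3, w=60) → cum 120  ≥ 110 → median here
  km 42 (N5, w=40) → cum 160
  km 66 (N6, w=10) → cum 170
  km 70 (N2, w=30) → cum 200
  km 80 (N1, w=20) → cum 220
Optimal location: km 41.

x = 41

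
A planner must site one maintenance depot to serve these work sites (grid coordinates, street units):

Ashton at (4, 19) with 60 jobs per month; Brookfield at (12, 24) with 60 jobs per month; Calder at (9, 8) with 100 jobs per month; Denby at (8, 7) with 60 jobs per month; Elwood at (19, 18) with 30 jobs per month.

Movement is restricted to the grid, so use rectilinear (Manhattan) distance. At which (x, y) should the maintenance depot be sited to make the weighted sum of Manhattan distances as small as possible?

(9, 8)

Manhattan distance separates: Σwᵢ(|x−xᵢ|+|y−yᵢ|) = Σwᵢ|x−xᵢ| + Σwᵢ|y−yᵢ|, so x and y are optimised independently as 1-D weighted medians.
Total weight W = 310; half = 155.
x-coordinate, sorted with cumulative weight:
  x=4 (Ashton, w=60) cum 60
  x=8 (Denby, w=60) cum 120
  x=9 (Calder, w=100) cum 220  ← median
  x=12 (Brookfield, w=60) cum 280
  x=19 (Elwood, w=30) cum 310
⇒ x* = 9
y-coordinate, sorted with cumulative weight:
  y=7 (Denby, w=60) cum 60
  y=8 (Calder, w=100) cum 160  ← median
  y=18 (Elwood, w=30) cum 190
  y=19 (Ashton, w=60) cum 250
  y=24 (Brookfield, w=60) cum 310
⇒ y* = 8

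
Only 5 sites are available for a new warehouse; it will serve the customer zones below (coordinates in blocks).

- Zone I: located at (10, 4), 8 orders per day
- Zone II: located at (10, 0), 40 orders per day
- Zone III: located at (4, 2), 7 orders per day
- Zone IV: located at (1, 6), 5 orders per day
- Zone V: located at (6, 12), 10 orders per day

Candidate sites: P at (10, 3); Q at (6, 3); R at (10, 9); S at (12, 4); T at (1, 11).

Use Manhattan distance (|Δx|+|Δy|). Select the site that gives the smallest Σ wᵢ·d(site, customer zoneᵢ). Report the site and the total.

Total weighted distance at each candidate:
  P (10, 3): total = 367
  Q (6, 3): total = 471
  R (10, 9): total = 621
  S (12, 4): total = 531
  T (1, 11): total = 1097
Minimum is at P with total 367 blocks.

P, total 367 blocks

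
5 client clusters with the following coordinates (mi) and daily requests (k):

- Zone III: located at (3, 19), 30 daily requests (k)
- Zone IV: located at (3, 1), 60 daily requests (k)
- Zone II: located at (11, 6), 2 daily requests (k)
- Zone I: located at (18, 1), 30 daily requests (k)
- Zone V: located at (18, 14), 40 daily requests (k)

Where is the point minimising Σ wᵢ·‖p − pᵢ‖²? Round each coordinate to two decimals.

(9.58, 7.60)

The minimiser of Σwᵢ‖p−pᵢ‖² is the weighted centroid p* = (Σwᵢpᵢ)/(Σwᵢ).
Σwᵢ = 162.
Σwᵢxᵢ = 30·3 + 60·3 + 2·11 + 30·18 + 40·18 = 1552.
Σwᵢyᵢ = 30·19 + 60·1 + 2·6 + 30·1 + 40·14 = 1232.
x* = 1552/162 = 9.58, y* = 1232/162 = 7.60.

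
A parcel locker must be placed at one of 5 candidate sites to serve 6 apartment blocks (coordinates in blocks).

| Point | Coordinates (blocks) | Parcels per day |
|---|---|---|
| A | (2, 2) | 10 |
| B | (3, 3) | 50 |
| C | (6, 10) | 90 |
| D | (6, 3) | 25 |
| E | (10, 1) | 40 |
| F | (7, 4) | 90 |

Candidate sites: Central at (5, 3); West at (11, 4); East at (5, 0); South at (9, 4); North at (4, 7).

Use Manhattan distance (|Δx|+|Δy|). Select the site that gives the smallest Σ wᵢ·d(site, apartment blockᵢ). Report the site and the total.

Total weighted distance at each candidate:
  Central (5, 3): total = 1435
  West (11, 4): total = 2220
  East (5, 0): total = 2170
  South (9, 4): total = 1690
  North (4, 7): total = 1940
Minimum is at Central with total 1435 blocks.

Central, total 1435 blocks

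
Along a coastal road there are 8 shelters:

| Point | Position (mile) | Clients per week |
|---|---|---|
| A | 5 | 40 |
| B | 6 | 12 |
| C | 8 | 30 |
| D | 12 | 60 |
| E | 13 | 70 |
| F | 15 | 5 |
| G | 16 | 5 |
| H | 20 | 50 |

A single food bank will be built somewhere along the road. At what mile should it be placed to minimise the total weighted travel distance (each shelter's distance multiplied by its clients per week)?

x = 12

For a sum of weighted absolute distances on a line, the optimum is the weighted median (not the mean). Total weight W = 272; half-weight = 136.
Sort by position and accumulate weight:
  mile 5 (A, w=40) → cum 40
  mile 6 (B, w=12) → cum 52
  mile 8 (C, w=30) → cum 82
  mile 12 (D, w=60) → cum 142  ≥ 136 → median here
  mile 13 (E, w=70) → cum 212
  mile 15 (F, w=5) → cum 217
  mile 16 (G, w=5) → cum 222
  mile 20 (H, w=50) → cum 272
Optimal location: mile 12.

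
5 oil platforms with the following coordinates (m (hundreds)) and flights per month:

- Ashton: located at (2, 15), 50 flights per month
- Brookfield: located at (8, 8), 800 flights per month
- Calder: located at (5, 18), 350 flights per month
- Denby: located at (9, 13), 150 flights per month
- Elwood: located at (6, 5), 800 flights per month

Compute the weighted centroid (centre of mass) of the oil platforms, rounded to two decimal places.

(6.70, 9.02)

The minimiser of Σwᵢ‖p−pᵢ‖² is the weighted centroid p* = (Σwᵢpᵢ)/(Σwᵢ).
Σwᵢ = 2150.
Σwᵢxᵢ = 50·2 + 800·8 + 350·5 + 150·9 + 800·6 = 14400.
Σwᵢyᵢ = 50·15 + 800·8 + 350·18 + 150·13 + 800·5 = 19400.
x* = 14400/2150 = 6.70, y* = 19400/2150 = 9.02.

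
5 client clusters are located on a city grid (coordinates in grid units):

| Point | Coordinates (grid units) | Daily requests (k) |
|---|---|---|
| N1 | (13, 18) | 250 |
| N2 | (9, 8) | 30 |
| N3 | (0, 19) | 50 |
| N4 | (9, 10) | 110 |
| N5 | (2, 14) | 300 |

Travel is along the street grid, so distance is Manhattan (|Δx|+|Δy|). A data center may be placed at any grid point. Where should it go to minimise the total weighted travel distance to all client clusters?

Manhattan distance separates: Σwᵢ(|x−xᵢ|+|y−yᵢ|) = Σwᵢ|x−xᵢ| + Σwᵢ|y−yᵢ|, so x and y are optimised independently as 1-D weighted medians.
Total weight W = 740; half = 370.
x-coordinate, sorted with cumulative weight:
  x=0 (N3, w=50) cum 50
  x=2 (N5, w=300) cum 350
  x=9 (N2, w=30) cum 380  ← median
  x=9 (N4, w=110) cum 490
  x=13 (N1, w=250) cum 740
⇒ x* = 9
y-coordinate, sorted with cumulative weight:
  y=8 (N2, w=30) cum 30
  y=10 (N4, w=110) cum 140
  y=14 (N5, w=300) cum 440  ← median
  y=18 (N1, w=250) cum 690
  y=19 (N3, w=50) cum 740
⇒ y* = 14

(9, 14)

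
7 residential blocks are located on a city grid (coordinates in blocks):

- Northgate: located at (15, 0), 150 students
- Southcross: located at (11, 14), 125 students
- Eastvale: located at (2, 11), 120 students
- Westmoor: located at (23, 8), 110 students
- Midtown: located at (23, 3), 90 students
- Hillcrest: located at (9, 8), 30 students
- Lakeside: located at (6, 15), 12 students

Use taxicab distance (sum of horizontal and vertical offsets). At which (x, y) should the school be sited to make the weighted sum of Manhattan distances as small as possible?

Manhattan distance separates: Σwᵢ(|x−xᵢ|+|y−yᵢ|) = Σwᵢ|x−xᵢ| + Σwᵢ|y−yᵢ|, so x and y are optimised independently as 1-D weighted medians.
Total weight W = 637; half = 318.5.
x-coordinate, sorted with cumulative weight:
  x=2 (Eastvale, w=120) cum 120
  x=6 (Lakeside, w=12) cum 132
  x=9 (Hillcrest, w=30) cum 162
  x=11 (Southcross, w=125) cum 287
  x=15 (Northgate, w=150) cum 437  ← median
  x=23 (Westmoor, w=110) cum 547
  x=23 (Midtown, w=90) cum 637
⇒ x* = 15
y-coordinate, sorted with cumulative weight:
  y=0 (Northgate, w=150) cum 150
  y=3 (Midtown, w=90) cum 240
  y=8 (Westmoor, w=110) cum 350  ← median
  y=8 (Hillcrest, w=30) cum 380
  y=11 (Eastvale, w=120) cum 500
  y=14 (Southcross, w=125) cum 625
  y=15 (Lakeside, w=12) cum 637
⇒ y* = 8

(15, 8)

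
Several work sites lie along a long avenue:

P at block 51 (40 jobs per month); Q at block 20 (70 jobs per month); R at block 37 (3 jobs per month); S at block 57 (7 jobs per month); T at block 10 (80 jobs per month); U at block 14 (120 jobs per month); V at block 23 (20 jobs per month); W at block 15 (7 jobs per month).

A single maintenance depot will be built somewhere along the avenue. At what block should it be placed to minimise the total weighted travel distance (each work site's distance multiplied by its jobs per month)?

x = 14

For a sum of weighted absolute distances on a line, the optimum is the weighted median (not the mean). Total weight W = 347; half-weight = 173.5.
Sort by position and accumulate weight:
  block 10 (T, w=80) → cum 80
  block 14 (U, w=120) → cum 200  ≥ 173.5 → median here
  block 15 (W, w=7) → cum 207
  block 20 (Q, w=70) → cum 277
  block 23 (V, w=20) → cum 297
  block 37 (R, w=3) → cum 300
  block 51 (P, w=40) → cum 340
  block 57 (S, w=7) → cum 347
Optimal location: block 14.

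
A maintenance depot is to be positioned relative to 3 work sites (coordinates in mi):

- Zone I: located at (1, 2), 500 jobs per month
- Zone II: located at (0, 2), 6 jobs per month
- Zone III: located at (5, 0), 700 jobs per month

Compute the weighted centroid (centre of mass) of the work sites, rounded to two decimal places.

The minimiser of Σwᵢ‖p−pᵢ‖² is the weighted centroid p* = (Σwᵢpᵢ)/(Σwᵢ).
Σwᵢ = 1206.
Σwᵢxᵢ = 500·1 + 6·0 + 700·5 = 4000.
Σwᵢyᵢ = 500·2 + 6·2 + 700·0 = 1012.
x* = 4000/1206 = 3.32, y* = 1012/1206 = 0.84.

(3.32, 0.84)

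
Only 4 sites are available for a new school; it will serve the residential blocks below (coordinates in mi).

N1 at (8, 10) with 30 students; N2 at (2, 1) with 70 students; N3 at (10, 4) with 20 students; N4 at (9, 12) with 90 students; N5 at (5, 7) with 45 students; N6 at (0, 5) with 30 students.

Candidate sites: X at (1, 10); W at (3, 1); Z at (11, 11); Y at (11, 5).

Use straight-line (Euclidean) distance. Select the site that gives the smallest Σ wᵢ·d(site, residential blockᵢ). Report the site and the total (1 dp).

Z, total 2079.7 mi

Total weighted distance at each candidate:
  X (1, 10): total = 2180.3
  W (3, 1): total = 2093.5
  Z (11, 11): total = 2079.7
  Y (11, 5): total = 2162.4
Minimum is at Z with total 2079.7 mi.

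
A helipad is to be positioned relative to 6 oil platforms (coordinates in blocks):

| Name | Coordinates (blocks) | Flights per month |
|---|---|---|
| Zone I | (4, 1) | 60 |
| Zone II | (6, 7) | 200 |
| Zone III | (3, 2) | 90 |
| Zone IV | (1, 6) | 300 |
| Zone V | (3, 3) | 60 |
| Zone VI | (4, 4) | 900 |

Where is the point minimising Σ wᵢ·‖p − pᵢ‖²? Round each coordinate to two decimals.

(3.60, 4.48)

The minimiser of Σwᵢ‖p−pᵢ‖² is the weighted centroid p* = (Σwᵢpᵢ)/(Σwᵢ).
Σwᵢ = 1610.
Σwᵢxᵢ = 60·4 + 200·6 + 90·3 + 300·1 + 60·3 + 900·4 = 5790.
Σwᵢyᵢ = 60·1 + 200·7 + 90·2 + 300·6 + 60·3 + 900·4 = 7220.
x* = 5790/1610 = 3.60, y* = 7220/1610 = 4.48.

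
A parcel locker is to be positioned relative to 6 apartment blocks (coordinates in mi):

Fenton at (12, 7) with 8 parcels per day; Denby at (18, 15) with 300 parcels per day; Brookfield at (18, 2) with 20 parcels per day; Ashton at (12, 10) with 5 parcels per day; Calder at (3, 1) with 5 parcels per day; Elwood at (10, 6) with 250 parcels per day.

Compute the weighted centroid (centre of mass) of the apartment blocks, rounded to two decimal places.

(14.34, 10.46)

The minimiser of Σwᵢ‖p−pᵢ‖² is the weighted centroid p* = (Σwᵢpᵢ)/(Σwᵢ).
Σwᵢ = 588.
Σwᵢxᵢ = 8·12 + 300·18 + 20·18 + 5·12 + 5·3 + 250·10 = 8431.
Σwᵢyᵢ = 8·7 + 300·15 + 20·2 + 5·10 + 5·1 + 250·6 = 6151.
x* = 8431/588 = 14.34, y* = 6151/588 = 10.46.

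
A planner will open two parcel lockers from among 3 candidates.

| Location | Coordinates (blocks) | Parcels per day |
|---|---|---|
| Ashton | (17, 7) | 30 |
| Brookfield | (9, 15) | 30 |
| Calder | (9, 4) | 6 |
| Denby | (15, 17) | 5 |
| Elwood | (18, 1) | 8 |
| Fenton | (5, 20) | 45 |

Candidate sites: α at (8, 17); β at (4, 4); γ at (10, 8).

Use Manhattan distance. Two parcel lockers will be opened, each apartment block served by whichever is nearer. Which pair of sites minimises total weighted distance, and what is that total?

Evaluate every pair (each demand assigned to the nearer of the two):
  {α, γ}: total = 785
  {α, β}: total = 1041
  {β, γ}: total = 1465
Best pair: {α, γ} with total 785.

{α, γ}, total 785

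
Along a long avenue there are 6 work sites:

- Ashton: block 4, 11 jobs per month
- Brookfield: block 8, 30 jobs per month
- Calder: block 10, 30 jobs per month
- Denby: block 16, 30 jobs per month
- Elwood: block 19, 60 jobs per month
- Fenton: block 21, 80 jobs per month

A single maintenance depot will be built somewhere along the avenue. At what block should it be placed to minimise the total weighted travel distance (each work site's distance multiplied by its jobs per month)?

x = 19

For a sum of weighted absolute distances on a line, the optimum is the weighted median (not the mean). Total weight W = 241; half-weight = 120.5.
Sort by position and accumulate weight:
  block 4 (Ashton, w=11) → cum 11
  block 8 (Brookfield, w=30) → cum 41
  block 10 (Calder, w=30) → cum 71
  block 16 (Denby, w=30) → cum 101
  block 19 (Elwood, w=60) → cum 161  ≥ 120.5 → median here
  block 21 (Fenton, w=80) → cum 241
Optimal location: block 19.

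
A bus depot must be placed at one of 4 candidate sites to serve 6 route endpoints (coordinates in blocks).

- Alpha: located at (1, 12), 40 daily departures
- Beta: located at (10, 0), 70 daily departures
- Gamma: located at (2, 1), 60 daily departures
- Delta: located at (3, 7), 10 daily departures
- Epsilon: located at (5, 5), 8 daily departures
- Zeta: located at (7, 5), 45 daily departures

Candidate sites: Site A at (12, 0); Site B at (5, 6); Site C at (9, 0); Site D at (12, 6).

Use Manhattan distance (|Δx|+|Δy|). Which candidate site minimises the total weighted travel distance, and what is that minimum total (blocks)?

Total weighted distance at each candidate:
  Site A (12, 0): total = 2426
  Site B (5, 6): total = 1823
  Site C (9, 0): total = 1867
  Site D (12, 6): total = 2574
Minimum is at Site B with total 1823 blocks.

Site B, total 1823 blocks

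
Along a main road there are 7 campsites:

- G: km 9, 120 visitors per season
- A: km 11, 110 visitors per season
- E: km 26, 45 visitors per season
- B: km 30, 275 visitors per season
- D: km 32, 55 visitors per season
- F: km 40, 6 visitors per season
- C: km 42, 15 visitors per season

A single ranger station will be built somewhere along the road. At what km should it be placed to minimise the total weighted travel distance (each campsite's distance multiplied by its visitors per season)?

For a sum of weighted absolute distances on a line, the optimum is the weighted median (not the mean). Total weight W = 626; half-weight = 313.
Sort by position and accumulate weight:
  km 9 (G, w=120) → cum 120
  km 11 (A, w=110) → cum 230
  km 26 (E, w=45) → cum 275
  km 30 (B, w=275) → cum 550  ≥ 313 → median here
  km 32 (D, w=55) → cum 605
  km 40 (F, w=6) → cum 611
  km 42 (C, w=15) → cum 626
Optimal location: km 30.

x = 30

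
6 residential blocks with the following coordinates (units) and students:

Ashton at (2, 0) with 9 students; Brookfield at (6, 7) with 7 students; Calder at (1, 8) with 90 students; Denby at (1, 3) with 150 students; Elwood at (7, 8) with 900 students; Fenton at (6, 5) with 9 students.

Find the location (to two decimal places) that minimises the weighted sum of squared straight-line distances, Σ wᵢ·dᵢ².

(5.71, 7.27)

The minimiser of Σwᵢ‖p−pᵢ‖² is the weighted centroid p* = (Σwᵢpᵢ)/(Σwᵢ).
Σwᵢ = 1165.
Σwᵢxᵢ = 9·2 + 7·6 + 90·1 + 150·1 + 900·7 + 9·6 = 6654.
Σwᵢyᵢ = 9·0 + 7·7 + 90·8 + 150·3 + 900·8 + 9·5 = 8464.
x* = 6654/1165 = 5.71, y* = 8464/1165 = 7.27.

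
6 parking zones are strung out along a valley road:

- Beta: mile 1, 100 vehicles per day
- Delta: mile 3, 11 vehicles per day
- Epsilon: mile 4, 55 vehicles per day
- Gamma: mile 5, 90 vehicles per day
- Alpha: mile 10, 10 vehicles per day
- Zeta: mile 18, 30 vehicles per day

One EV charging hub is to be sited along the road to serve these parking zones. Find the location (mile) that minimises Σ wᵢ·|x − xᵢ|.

For a sum of weighted absolute distances on a line, the optimum is the weighted median (not the mean). Total weight W = 296; half-weight = 148.
Sort by position and accumulate weight:
  mile 1 (Beta, w=100) → cum 100
  mile 3 (Delta, w=11) → cum 111
  mile 4 (Epsilon, w=55) → cum 166  ≥ 148 → median here
  mile 5 (Gamma, w=90) → cum 256
  mile 10 (Alpha, w=10) → cum 266
  mile 18 (Zeta, w=30) → cum 296
Optimal location: mile 4.

x = 4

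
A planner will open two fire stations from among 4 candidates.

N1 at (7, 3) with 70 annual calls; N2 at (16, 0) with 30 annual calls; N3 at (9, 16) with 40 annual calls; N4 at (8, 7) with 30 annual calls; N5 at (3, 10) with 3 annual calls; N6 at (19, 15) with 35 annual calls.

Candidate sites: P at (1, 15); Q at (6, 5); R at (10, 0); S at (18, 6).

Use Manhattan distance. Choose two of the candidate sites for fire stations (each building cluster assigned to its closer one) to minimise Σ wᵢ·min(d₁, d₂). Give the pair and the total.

{Q, S}, total 1504

Evaluate every pair (each demand assigned to the nearer of the two):
  {Q, S}: total = 1504
  {P, Q}: total = 1791
  {P, R}: total = 1881
  {Q, R}: total = 1899
  {R, S}: total = 1951
  {P, S}: total = 2281
Best pair: {Q, S} with total 1504.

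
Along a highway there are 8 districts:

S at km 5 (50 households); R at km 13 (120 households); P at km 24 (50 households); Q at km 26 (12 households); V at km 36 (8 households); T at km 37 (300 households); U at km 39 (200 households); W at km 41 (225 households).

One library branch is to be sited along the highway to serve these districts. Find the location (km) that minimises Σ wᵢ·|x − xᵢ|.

For a sum of weighted absolute distances on a line, the optimum is the weighted median (not the mean). Total weight W = 965; half-weight = 482.5.
Sort by position and accumulate weight:
  km 5 (S, w=50) → cum 50
  km 13 (R, w=120) → cum 170
  km 24 (P, w=50) → cum 220
  km 26 (Q, w=12) → cum 232
  km 36 (V, w=8) → cum 240
  km 37 (T, w=300) → cum 540  ≥ 482.5 → median here
  km 39 (U, w=200) → cum 740
  km 41 (W, w=225) → cum 965
Optimal location: km 37.

x = 37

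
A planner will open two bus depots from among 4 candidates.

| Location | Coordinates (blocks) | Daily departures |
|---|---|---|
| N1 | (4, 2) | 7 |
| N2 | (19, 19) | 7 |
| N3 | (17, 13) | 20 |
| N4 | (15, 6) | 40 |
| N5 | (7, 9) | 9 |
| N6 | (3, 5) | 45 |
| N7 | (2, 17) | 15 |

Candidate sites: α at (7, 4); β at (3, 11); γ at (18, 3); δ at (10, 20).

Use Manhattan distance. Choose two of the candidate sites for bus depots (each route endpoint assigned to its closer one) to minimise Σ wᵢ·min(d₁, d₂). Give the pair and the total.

Evaluate every pair (each demand assigned to the nearer of the two):
  {β, γ}: total = 1078
  {α, γ}: total = 1154
  {α, δ}: total = 1220
  {α, β}: total = 1298
  {β, δ}: total = 1529
  {γ, δ}: total = 1691
Best pair: {β, γ} with total 1078.

{β, γ}, total 1078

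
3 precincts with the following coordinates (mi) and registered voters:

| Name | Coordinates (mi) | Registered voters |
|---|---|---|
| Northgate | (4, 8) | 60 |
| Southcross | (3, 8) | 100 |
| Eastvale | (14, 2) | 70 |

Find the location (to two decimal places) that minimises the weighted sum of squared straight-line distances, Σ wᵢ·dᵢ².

(6.61, 6.17)

The minimiser of Σwᵢ‖p−pᵢ‖² is the weighted centroid p* = (Σwᵢpᵢ)/(Σwᵢ).
Σwᵢ = 230.
Σwᵢxᵢ = 60·4 + 100·3 + 70·14 = 1520.
Σwᵢyᵢ = 60·8 + 100·8 + 70·2 = 1420.
x* = 1520/230 = 6.61, y* = 1420/230 = 6.17.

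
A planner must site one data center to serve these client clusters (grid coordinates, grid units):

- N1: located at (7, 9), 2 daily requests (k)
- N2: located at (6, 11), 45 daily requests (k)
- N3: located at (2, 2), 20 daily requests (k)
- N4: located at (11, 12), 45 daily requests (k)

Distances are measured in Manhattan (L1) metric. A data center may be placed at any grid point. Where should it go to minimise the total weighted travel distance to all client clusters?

(6, 11)

Manhattan distance separates: Σwᵢ(|x−xᵢ|+|y−yᵢ|) = Σwᵢ|x−xᵢ| + Σwᵢ|y−yᵢ|, so x and y are optimised independently as 1-D weighted medians.
Total weight W = 112; half = 56.
x-coordinate, sorted with cumulative weight:
  x=2 (N3, w=20) cum 20
  x=6 (N2, w=45) cum 65  ← median
  x=7 (N1, w=2) cum 67
  x=11 (N4, w=45) cum 112
⇒ x* = 6
y-coordinate, sorted with cumulative weight:
  y=2 (N3, w=20) cum 20
  y=9 (N1, w=2) cum 22
  y=11 (N2, w=45) cum 67  ← median
  y=12 (N4, w=45) cum 112
⇒ y* = 11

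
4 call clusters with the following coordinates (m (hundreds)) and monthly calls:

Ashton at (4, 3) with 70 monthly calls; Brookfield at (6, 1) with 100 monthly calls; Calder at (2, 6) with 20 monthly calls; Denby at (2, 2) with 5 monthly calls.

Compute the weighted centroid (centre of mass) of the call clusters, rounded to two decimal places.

(4.77, 2.26)

The minimiser of Σwᵢ‖p−pᵢ‖² is the weighted centroid p* = (Σwᵢpᵢ)/(Σwᵢ).
Σwᵢ = 195.
Σwᵢxᵢ = 70·4 + 100·6 + 20·2 + 5·2 = 930.
Σwᵢyᵢ = 70·3 + 100·1 + 20·6 + 5·2 = 440.
x* = 930/195 = 4.77, y* = 440/195 = 2.26.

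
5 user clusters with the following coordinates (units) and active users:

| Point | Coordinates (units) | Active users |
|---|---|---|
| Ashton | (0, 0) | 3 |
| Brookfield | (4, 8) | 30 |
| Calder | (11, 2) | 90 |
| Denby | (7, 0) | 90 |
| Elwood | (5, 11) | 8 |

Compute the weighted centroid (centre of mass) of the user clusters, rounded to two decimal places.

(8.05, 2.30)

The minimiser of Σwᵢ‖p−pᵢ‖² is the weighted centroid p* = (Σwᵢpᵢ)/(Σwᵢ).
Σwᵢ = 221.
Σwᵢxᵢ = 3·0 + 30·4 + 90·11 + 90·7 + 8·5 = 1780.
Σwᵢyᵢ = 3·0 + 30·8 + 90·2 + 90·0 + 8·11 = 508.
x* = 1780/221 = 8.05, y* = 508/221 = 2.30.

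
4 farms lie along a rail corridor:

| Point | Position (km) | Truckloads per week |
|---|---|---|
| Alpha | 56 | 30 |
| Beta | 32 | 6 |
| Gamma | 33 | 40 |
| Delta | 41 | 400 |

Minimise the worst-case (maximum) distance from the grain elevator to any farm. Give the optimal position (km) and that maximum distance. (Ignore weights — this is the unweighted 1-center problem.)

The 1-center on a line is the midpoint of the two extreme points: leftmost at 32, rightmost at 56.
Optimal location = (32 + 56)/2 = 44; maximum distance = (56 − 32)/2 = 12.

location 44, max distance 12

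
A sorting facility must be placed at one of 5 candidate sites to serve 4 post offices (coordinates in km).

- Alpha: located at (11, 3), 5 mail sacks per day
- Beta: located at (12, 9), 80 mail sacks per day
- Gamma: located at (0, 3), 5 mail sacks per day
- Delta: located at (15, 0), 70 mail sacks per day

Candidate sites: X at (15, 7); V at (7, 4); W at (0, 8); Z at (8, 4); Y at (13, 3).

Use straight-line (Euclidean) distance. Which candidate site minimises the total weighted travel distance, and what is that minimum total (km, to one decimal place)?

Total weighted distance at each candidate:
  X (15, 7): total = 884.3
  V (7, 4): total = 1247.8
  W (0, 8): total = 2238.7
  Z (8, 4): total = 1132.7
  Y (13, 3): total = 814.0
Minimum is at Y with total 814.0 km.

Y, total 814.0 km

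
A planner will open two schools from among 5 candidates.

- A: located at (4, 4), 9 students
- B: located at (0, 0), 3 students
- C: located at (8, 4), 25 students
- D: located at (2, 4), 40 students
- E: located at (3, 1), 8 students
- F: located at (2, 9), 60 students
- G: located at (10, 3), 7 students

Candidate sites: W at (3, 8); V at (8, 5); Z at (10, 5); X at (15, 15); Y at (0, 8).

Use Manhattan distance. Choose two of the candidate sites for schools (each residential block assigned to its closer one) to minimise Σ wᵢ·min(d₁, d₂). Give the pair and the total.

{W, V}, total 507

Evaluate every pair (each demand assigned to the nearer of the two):
  {W, V}: total = 507
  {W, Z}: total = 543
  {V, Y}: total = 614
  {Z, Y}: total = 676
  {W, Y}: total = 754
  {W, X}: total = 763
  {X, Y}: total = 1001
  {V, Z}: total = 1075
  {V, X}: total = 1089
  {Z, X}: total = 1365
Best pair: {W, V} with total 507.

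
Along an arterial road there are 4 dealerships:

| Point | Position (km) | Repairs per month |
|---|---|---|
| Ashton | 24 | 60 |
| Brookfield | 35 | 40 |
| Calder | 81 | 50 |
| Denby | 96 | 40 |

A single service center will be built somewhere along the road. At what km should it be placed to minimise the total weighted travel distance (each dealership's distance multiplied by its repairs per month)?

x = 35

For a sum of weighted absolute distances on a line, the optimum is the weighted median (not the mean). Total weight W = 190; half-weight = 95.
Sort by position and accumulate weight:
  km 24 (Ashton, w=60) → cum 60
  km 35 (Brookfield, w=40) → cum 100  ≥ 95 → median here
  km 81 (Calder, w=50) → cum 150
  km 96 (Denby, w=40) → cum 190
Optimal location: km 35.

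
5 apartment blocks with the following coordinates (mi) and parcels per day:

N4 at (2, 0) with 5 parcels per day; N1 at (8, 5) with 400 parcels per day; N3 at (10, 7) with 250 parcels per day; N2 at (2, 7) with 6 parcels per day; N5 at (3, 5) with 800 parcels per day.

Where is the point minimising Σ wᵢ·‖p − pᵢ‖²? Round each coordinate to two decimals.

(5.56, 5.33)

The minimiser of Σwᵢ‖p−pᵢ‖² is the weighted centroid p* = (Σwᵢpᵢ)/(Σwᵢ).
Σwᵢ = 1461.
Σwᵢxᵢ = 5·2 + 400·8 + 250·10 + 6·2 + 800·3 = 8122.
Σwᵢyᵢ = 5·0 + 400·5 + 250·7 + 6·7 + 800·5 = 7792.
x* = 8122/1461 = 5.56, y* = 7792/1461 = 5.33.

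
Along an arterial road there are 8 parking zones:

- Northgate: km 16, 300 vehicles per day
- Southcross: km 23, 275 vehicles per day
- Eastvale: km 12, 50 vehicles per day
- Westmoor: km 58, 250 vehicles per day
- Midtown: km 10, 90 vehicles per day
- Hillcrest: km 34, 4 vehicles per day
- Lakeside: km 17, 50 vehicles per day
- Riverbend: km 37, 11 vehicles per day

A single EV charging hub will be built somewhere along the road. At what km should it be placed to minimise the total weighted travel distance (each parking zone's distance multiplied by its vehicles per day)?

x = 23

For a sum of weighted absolute distances on a line, the optimum is the weighted median (not the mean). Total weight W = 1030; half-weight = 515.
Sort by position and accumulate weight:
  km 10 (Midtown, w=90) → cum 90
  km 12 (Eastvale, w=50) → cum 140
  km 16 (Northgate, w=300) → cum 440
  km 17 (Lakeside, w=50) → cum 490
  km 23 (Southcross, w=275) → cum 765  ≥ 515 → median here
  km 34 (Hillcrest, w=4) → cum 769
  km 37 (Riverbend, w=11) → cum 780
  km 58 (Westmoor, w=250) → cum 1030
Optimal location: km 23.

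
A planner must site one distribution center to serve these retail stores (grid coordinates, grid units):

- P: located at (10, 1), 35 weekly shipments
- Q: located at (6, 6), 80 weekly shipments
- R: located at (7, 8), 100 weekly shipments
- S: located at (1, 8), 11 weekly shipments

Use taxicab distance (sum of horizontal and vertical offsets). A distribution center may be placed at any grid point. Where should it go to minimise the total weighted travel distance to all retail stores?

Manhattan distance separates: Σwᵢ(|x−xᵢ|+|y−yᵢ|) = Σwᵢ|x−xᵢ| + Σwᵢ|y−yᵢ|, so x and y are optimised independently as 1-D weighted medians.
Total weight W = 226; half = 113.
x-coordinate, sorted with cumulative weight:
  x=1 (S, w=11) cum 11
  x=6 (Q, w=80) cum 91
  x=7 (R, w=100) cum 191  ← median
  x=10 (P, w=35) cum 226
⇒ x* = 7
y-coordinate, sorted with cumulative weight:
  y=1 (P, w=35) cum 35
  y=6 (Q, w=80) cum 115  ← median
  y=8 (R, w=100) cum 215
  y=8 (S, w=11) cum 226
⇒ y* = 6

(7, 6)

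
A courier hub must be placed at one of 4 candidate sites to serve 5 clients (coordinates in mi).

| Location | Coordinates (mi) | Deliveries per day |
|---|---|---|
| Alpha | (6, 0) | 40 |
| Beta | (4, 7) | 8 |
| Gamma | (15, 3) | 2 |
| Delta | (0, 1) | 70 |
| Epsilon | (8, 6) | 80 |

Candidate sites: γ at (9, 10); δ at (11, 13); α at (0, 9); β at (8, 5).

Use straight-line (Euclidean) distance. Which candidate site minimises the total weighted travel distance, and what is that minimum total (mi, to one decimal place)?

β, total 971.8 mi

Total weighted distance at each candidate:
  γ (9, 10): total = 1703.5
  δ (11, 13): total = 2401.2
  α (0, 9): total = 1744.3
  β (8, 5): total = 971.8
Minimum is at β with total 971.8 mi.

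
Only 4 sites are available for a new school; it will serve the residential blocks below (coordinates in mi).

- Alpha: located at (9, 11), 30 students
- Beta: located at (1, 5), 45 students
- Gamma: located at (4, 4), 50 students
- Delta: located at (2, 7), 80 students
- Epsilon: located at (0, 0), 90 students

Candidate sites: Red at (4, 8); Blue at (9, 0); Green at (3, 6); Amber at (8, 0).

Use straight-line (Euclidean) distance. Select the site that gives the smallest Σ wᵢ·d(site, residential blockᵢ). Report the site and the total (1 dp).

Total weighted distance at each candidate:
  Red (4, 8): total = 1549.7
  Blue (9, 0): total = 2676.6
  Green (3, 6): total = 1163.6
  Amber (8, 0): total = 2458.9
Minimum is at Green with total 1163.6 mi.

Green, total 1163.6 mi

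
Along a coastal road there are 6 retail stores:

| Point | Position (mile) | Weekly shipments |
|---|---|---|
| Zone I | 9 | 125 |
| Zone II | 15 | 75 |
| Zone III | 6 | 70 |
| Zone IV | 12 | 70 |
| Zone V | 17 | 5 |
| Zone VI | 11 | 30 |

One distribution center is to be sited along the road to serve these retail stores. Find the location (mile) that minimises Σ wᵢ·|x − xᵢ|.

For a sum of weighted absolute distances on a line, the optimum is the weighted median (not the mean). Total weight W = 375; half-weight = 187.5.
Sort by position and accumulate weight:
  mile 6 (Zone III, w=70) → cum 70
  mile 9 (Zone I, w=125) → cum 195  ≥ 187.5 → median here
  mile 11 (Zone VI, w=30) → cum 225
  mile 12 (Zone IV, w=70) → cum 295
  mile 15 (Zone II, w=75) → cum 370
  mile 17 (Zone V, w=5) → cum 375
Optimal location: mile 9.

x = 9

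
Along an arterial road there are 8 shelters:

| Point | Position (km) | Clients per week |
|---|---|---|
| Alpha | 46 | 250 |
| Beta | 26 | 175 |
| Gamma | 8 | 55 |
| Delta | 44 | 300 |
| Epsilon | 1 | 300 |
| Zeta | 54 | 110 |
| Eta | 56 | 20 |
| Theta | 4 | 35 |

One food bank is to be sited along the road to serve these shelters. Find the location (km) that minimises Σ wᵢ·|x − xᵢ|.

For a sum of weighted absolute distances on a line, the optimum is the weighted median (not the mean). Total weight W = 1245; half-weight = 622.5.
Sort by position and accumulate weight:
  km 1 (Epsilon, w=300) → cum 300
  km 4 (Theta, w=35) → cum 335
  km 8 (Gamma, w=55) → cum 390
  km 26 (Beta, w=175) → cum 565
  km 44 (Delta, w=300) → cum 865  ≥ 622.5 → median here
  km 46 (Alpha, w=250) → cum 1115
  km 54 (Zeta, w=110) → cum 1225
  km 56 (Eta, w=20) → cum 1245
Optimal location: km 44.

x = 44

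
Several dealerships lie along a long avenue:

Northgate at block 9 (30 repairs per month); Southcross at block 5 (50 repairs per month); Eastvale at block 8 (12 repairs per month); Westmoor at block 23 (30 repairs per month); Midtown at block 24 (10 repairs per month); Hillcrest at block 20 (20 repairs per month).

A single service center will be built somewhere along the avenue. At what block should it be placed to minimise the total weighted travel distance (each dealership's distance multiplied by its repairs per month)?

For a sum of weighted absolute distances on a line, the optimum is the weighted median (not the mean). Total weight W = 152; half-weight = 76.
Sort by position and accumulate weight:
  block 5 (Southcross, w=50) → cum 50
  block 8 (Eastvale, w=12) → cum 62
  block 9 (Northgate, w=30) → cum 92  ≥ 76 → median here
  block 20 (Hillcrest, w=20) → cum 112
  block 23 (Westmoor, w=30) → cum 142
  block 24 (Midtown, w=10) → cum 152
Optimal location: block 9.

x = 9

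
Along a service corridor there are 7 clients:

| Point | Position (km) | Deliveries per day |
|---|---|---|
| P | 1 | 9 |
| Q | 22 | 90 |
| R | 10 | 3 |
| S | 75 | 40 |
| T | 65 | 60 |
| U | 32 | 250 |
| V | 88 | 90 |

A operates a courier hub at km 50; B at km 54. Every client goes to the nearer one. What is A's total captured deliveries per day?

352

The indifferent point is the midpoint (50+54)/2 = 52; clients left of it (closer to A at 50) go to A, those right go to B.
  P at 1 (w=9) → A
  R at 10 (w=3) → A
  Q at 22 (w=90) → A
  U at 32 (w=250) → A
  T at 65 (w=60) → B
  S at 75 (w=40) → B
  V at 88 (w=90) → B
A captures 352; B captures 190.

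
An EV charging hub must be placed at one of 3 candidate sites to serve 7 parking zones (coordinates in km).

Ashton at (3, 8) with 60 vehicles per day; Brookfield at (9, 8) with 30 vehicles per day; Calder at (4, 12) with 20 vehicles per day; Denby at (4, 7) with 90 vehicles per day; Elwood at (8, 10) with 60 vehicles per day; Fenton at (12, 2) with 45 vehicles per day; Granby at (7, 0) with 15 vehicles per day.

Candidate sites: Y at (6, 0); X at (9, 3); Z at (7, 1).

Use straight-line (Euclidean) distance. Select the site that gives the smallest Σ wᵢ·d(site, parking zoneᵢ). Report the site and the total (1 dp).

Total weighted distance at each candidate:
  Y (6, 0): total = 2579.0
  X (9, 3): total = 2021.5
  Z (7, 1): total = 2321.7
Minimum is at X with total 2021.5 km.

X, total 2021.5 km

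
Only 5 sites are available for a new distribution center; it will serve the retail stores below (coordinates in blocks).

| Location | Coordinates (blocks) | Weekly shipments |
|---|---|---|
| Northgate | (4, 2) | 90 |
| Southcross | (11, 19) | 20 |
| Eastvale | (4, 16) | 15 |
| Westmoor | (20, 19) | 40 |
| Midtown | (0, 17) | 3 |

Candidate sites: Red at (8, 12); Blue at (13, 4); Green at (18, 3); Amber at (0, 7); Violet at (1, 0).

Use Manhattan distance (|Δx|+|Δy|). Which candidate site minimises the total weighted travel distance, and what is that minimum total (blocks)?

Red, total 2379 blocks

Total weighted distance at each candidate:
  Red (8, 12): total = 2379
  Blue (13, 4): total = 2603
  Green (18, 3): total = 3031
  Amber (0, 7): total = 2775
  Violet (1, 0): total = 2889
Minimum is at Red with total 2379 blocks.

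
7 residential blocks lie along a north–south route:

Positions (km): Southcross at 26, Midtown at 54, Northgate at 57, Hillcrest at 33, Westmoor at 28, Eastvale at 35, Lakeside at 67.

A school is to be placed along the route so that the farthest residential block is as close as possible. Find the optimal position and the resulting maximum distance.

The 1-center on a line is the midpoint of the two extreme points: leftmost at 26, rightmost at 67.
Optimal location = (26 + 67)/2 = 46.5; maximum distance = (67 − 26)/2 = 20.5.

location 46.5, max distance 20.5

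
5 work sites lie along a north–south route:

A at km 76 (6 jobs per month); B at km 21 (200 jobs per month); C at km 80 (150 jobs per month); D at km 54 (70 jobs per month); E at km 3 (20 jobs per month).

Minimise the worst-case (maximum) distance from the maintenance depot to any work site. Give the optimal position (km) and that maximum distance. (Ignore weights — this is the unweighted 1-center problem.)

The 1-center on a line is the midpoint of the two extreme points: leftmost at 3, rightmost at 80.
Optimal location = (3 + 80)/2 = 41.5; maximum distance = (80 − 3)/2 = 38.5.

location 41.5, max distance 38.5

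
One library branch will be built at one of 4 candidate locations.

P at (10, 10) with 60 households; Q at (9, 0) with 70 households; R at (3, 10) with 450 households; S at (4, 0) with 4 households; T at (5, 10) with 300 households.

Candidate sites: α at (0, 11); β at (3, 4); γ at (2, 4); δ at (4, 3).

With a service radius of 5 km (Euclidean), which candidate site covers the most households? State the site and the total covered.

Coverage radius r = 5 km; a point is covered iff (Δx)²+(Δy)² ≤ 5² = 25.
  α (0, 11): covers {R} → 450
  β (3, 4): covers {S} → 4
  γ (2, 4): covers {S} → 4
  δ (4, 3): covers {S} → 4
Maximum coverage at α: 450 households.

α, covering 450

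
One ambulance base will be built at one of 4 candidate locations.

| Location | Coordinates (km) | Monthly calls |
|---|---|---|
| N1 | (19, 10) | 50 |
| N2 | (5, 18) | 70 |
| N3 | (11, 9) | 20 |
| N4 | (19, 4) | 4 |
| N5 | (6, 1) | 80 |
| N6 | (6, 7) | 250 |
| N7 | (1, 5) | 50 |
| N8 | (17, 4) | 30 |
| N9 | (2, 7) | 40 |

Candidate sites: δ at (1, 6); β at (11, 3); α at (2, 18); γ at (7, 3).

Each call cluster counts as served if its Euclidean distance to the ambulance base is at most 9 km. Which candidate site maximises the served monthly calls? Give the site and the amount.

Coverage radius r = 9 km; a point is covered iff (Δx)²+(Δy)² ≤ 9² = 81.
  δ (1, 6): covers {N5, N6, N7, N9} → 420
  β (11, 3): covers {N3, N4, N5, N6, N8} → 384
  α (2, 18): covers {N2} → 70
  γ (7, 3): covers {N3, N5, N6, N7, N9} → 440
Maximum coverage at γ: 440 monthly calls.

γ, covering 440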